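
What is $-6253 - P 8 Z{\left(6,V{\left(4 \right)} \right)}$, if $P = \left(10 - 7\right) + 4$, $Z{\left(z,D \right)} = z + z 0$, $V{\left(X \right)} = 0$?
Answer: $-6589$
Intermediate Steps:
$Z{\left(z,D \right)} = z$ ($Z{\left(z,D \right)} = z + 0 = z$)
$P = 7$ ($P = 3 + 4 = 7$)
$-6253 - P 8 Z{\left(6,V{\left(4 \right)} \right)} = -6253 - 7 \cdot 8 \cdot 6 = -6253 - 56 \cdot 6 = -6253 - 336 = -6589$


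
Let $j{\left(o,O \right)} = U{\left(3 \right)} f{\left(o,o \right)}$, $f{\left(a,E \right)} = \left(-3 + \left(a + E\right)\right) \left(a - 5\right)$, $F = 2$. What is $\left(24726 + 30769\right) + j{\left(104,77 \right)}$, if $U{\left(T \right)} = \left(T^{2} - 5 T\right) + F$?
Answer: $-25685$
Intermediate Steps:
$U{\left(T \right)} = 2 + T^{2} - 5 T$ ($U{\left(T \right)} = \left(T^{2} - 5 T\right) + 2 = 2 + T^{2} - 5 T$)
$f{\left(a,E \right)} = \left(-5 + a\right) \left(-3 + E + a\right)$ ($f{\left(a,E \right)} = \left(-3 + \left(E + a\right)\right) \left(-5 + a\right) = \left(-3 + E + a\right) \left(-5 + a\right) = \left(-5 + a\right) \left(-3 + E + a\right)$)
$j{\left(o,O \right)} = -60 - 8 o^{2} + 52 o$ ($j{\left(o,O \right)} = \left(2 + 3^{2} - 15\right) \left(15 + o^{2} - 8 o - 5 o + o o\right) = \left(2 + 9 - 15\right) \left(15 + o^{2} - 8 o - 5 o + o^{2}\right) = - 4 \left(15 - 13 o + 2 o^{2}\right) = -60 - 8 o^{2} + 52 o$)
$\left(24726 + 30769\right) + j{\left(104,77 \right)} = \left(24726 + 30769\right) - \left(-5348 + 86528\right) = 55495 - 81180 = -25685$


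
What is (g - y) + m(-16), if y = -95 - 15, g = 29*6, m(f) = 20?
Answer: 304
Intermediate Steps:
g = 174
y = -110
(g - y) + m(-16) = (174 - 1*(-110)) + 20 = (174 + 110) + 20 = 284 + 20 = 304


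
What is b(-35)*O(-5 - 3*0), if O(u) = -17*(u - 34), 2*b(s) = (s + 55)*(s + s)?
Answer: -464100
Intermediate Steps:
b(s) = s*(55 + s) (b(s) = ((s + 55)*(s + s))/2 = ((55 + s)*(2*s))/2 = (2*s*(55 + s))/2 = s*(55 + s))
O(u) = 578 - 17*u (O(u) = -17*(-34 + u) = 578 - 17*u)
b(-35)*O(-5 - 3*0) = (-35*(55 - 35))*(578 - 17*(-5 - 3*0)) = (-35*20)*(578 - 17*(-5 + 0)) = -700*(578 - 17*(-5)) = -700*(578 + 85) = -700*663 = -464100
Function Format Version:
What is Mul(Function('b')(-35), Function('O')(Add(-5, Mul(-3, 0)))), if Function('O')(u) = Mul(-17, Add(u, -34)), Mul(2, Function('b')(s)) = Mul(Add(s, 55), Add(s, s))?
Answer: -464100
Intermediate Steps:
Function('b')(s) = Mul(s, Add(55, s)) (Function('b')(s) = Mul(Rational(1, 2), Mul(Add(s, 55), Add(s, s))) = Mul(Rational(1, 2), Mul(Add(55, s), Mul(2, s))) = Mul(Rational(1, 2), Mul(2, s, Add(55, s))) = Mul(s, Add(55, s)))
Function('O')(u) = Add(578, Mul(-17, u)) (Function('O')(u) = Mul(-17, Add(-34, u)) = Add(578, Mul(-17, u)))
Mul(Function('b')(-35), Function('O')(Add(-5, Mul(-3, 0)))) = Mul(Mul(-35, Add(55, -35)), Add(578, Mul(-17, Add(-5, Mul(-3, 0))))) = Mul(Mul(-35, 20), Add(578, Mul(-17, Add(-5, 0)))) = Mul(-700, Add(578, Mul(-17, -5))) = Mul(-700, Add(578, 85)) = Mul(-700, 663) = -464100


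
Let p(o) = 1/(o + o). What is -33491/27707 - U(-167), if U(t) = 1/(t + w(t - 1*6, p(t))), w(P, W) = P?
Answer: -11359233/9420380 ≈ -1.2058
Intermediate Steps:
p(o) = 1/(2*o)
U(t) = 1/(-6 + 2*t) (U(t) = 1/(t + (t - 1*6)) = 1/(t + (t - 6)) = 1/(t + (-6 + t)) = 1/(-6 + 2*t))
-33491/27707 - U(-167) = -33491/27707 - 1/(2*(-3 - 167)) = -33491*1/27707 - 1/(2*(-170)) = -33491/27707 - (-1)/(2*170) = -33491/27707 - 1*(-1/340) = -33491/27707 + 1/340 = -11359233/9420380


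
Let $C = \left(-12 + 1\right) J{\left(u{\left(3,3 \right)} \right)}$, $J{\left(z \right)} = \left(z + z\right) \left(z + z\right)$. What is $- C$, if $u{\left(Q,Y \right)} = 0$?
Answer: $0$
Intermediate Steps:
$J{\left(z \right)} = 4 z^{2}$ ($J{\left(z \right)} = 2 z 2 z = 4 z^{2}$)
$C = 0$ ($C = \left(-12 + 1\right) 4 \cdot 0^{2} = - 11 \cdot 4 \cdot 0 = \left(-11\right) 0 = 0$)
$- C = \left(-1\right) 0 = 0$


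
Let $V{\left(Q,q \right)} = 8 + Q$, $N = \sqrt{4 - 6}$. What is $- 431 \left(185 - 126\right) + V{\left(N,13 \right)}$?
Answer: $-25421 + i \sqrt{2} \approx -25421.0 + 1.4142 i$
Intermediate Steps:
$N = i \sqrt{2}$ ($N = \sqrt{4 - 6} = \sqrt{-2} = i \sqrt{2} \approx 1.4142 i$)
$- 431 \left(185 - 126\right) + V{\left(N,13 \right)} = - 431 \left(185 - 126\right) + \left(8 + i \sqrt{2}\right) = \left(-431\right) 59 + \left(8 + i \sqrt{2}\right) = -25429 + \left(8 + i \sqrt{2}\right) = -25421 + i \sqrt{2}$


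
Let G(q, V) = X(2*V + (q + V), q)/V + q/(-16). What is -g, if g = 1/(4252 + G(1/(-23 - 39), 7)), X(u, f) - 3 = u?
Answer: -6944/29549687 ≈ -0.00023499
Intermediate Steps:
X(u, f) = 3 + u
G(q, V) = -q/16 + (3 + q + 3*V)/V (G(q, V) = (3 + (2*V + (q + V)))/V + q/(-16) = (3 + (2*V + (V + q)))/V + q*(-1/16) = (3 + (q + 3*V))/V - q/16 = (3 + q + 3*V)/V - q/16 = -q/16 + (3 + q + 3*V)/V)
g = 6944/29549687 (g = 1/(4252 + (3 + 3/7 - 1/(16*(-23 - 39)) + 1/(-23 - 39*7))) = 1/(4252 + (3 + 3*(1/7) - 1/16/(-62) + (1/7)/(-62))) = 1/(4252 + (3 + 3/7 - 1/16*(-1/62) - 1/62*1/7)) = 1/(4252 + (3 + 3/7 + 1/992 - 1/434)) = 1/(4252 + 23799/6944) = 1/(29549687/6944) = 6944/29549687 ≈ 0.00023499)
-g = -1*6944/29549687 = -6944/29549687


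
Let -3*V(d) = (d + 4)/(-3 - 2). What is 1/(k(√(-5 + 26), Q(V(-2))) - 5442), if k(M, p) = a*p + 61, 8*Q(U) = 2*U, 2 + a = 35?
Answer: -10/53799 ≈ -0.00018588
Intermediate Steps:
a = 33 (a = -2 + 35 = 33)
V(d) = 4/15 + d/15 (V(d) = -(d + 4)/(3*(-3 - 2)) = -(4 + d)/(3*(-5)) = -(4 + d)*(-1)/(3*5) = -(-⅘ - d/5)/3 = 4/15 + d/15)
Q(U) = U/4 (Q(U) = (2*U)/8 = U/4)
k(M, p) = 61 + 33*p (k(M, p) = 33*p + 61 = 61 + 33*p)
1/(k(√(-5 + 26), Q(V(-2))) - 5442) = 1/((61 + 33*((4/15 + (1/15)*(-2))/4)) - 5442) = 1/((61 + 33*((4/15 - 2/15)/4)) - 5442) = 1/((61 + 33*((¼)*(2/15))) - 5442) = 1/((61 + 33*(1/30)) - 5442) = 1/((61 + 11/10) - 5442) = 1/(621/10 - 5442) = 1/(-53799/10) = -10/53799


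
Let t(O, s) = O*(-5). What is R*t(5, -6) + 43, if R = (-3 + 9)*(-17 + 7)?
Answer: 1543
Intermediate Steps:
t(O, s) = -5*O
R = -60 (R = 6*(-10) = -60)
R*t(5, -6) + 43 = -(-300)*5 + 43 = -60*(-25) + 43 = 1500 + 43 = 1543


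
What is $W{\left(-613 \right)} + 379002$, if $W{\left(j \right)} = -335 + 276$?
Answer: $378943$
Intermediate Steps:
$W{\left(j \right)} = -59$
$W{\left(-613 \right)} + 379002 = -59 + 379002 = 378943$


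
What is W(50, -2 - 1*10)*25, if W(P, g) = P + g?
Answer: 950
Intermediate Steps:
W(50, -2 - 1*10)*25 = (50 + (-2 - 1*10))*25 = (50 + (-2 - 10))*25 = (50 - 12)*25 = 38*25 = 950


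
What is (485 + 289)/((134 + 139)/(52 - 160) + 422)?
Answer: 27864/15101 ≈ 1.8452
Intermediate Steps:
(485 + 289)/((134 + 139)/(52 - 160) + 422) = 774/(273/(-108) + 422) = 774/(273*(-1/108) + 422) = 774/(-91/36 + 422) = 774/(15101/36) = 774*(36/15101) = 27864/15101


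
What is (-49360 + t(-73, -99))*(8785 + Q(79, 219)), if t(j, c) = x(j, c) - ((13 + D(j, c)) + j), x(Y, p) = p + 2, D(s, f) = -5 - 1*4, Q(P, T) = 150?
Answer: -441281780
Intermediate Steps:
D(s, f) = -9 (D(s, f) = -5 - 4 = -9)
x(Y, p) = 2 + p
t(j, c) = -2 + c - j (t(j, c) = (2 + c) - ((13 - 9) + j) = (2 + c) - (4 + j) = (2 + c) + (-4 - j) = -2 + c - j)
(-49360 + t(-73, -99))*(8785 + Q(79, 219)) = (-49360 + (-2 - 99 - 1*(-73)))*(8785 + 150) = (-49360 + (-2 - 99 + 73))*8935 = (-49360 - 28)*8935 = -49388*8935 = -441281780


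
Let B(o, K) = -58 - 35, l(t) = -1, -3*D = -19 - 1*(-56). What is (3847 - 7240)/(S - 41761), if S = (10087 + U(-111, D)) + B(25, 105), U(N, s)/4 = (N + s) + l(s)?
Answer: 10179/96793 ≈ 0.10516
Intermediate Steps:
D = -37/3 (D = -(-19 - 1*(-56))/3 = -(-19 + 56)/3 = -1/3*37 = -37/3 ≈ -12.333)
B(o, K) = -93
U(N, s) = -4 + 4*N + 4*s (U(N, s) = 4*((N + s) - 1) = 4*(-1 + N + s) = -4 + 4*N + 4*s)
S = 28490/3 (S = (10087 + (-4 + 4*(-111) + 4*(-37/3))) - 93 = (10087 + (-4 - 444 - 148/3)) - 93 = (10087 - 1492/3) - 93 = 28769/3 - 93 = 28490/3 ≈ 9496.7)
(3847 - 7240)/(S - 41761) = (3847 - 7240)/(28490/3 - 41761) = -3393/(-96793/3) = -3393*(-3/96793) = 10179/96793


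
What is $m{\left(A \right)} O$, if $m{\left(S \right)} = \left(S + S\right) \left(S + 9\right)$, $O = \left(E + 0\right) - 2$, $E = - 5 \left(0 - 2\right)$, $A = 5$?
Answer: $1120$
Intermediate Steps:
$E = 10$ ($E = \left(-5\right) \left(-2\right) = 10$)
$O = 8$ ($O = \left(10 + 0\right) - 2 = 10 - 2 = 8$)
$m{\left(S \right)} = 2 S \left(9 + S\right)$
$m{\left(A \right)} O = 2 \cdot 5 \left(9 + 5\right) 8 = 2 \cdot 5 \cdot 14 \cdot 8 = 140 \cdot 8 = 1120$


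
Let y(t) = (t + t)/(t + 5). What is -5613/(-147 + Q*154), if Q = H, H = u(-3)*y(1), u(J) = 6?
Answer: -5613/161 ≈ -34.863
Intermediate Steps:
y(t) = 2*t/(5 + t) (y(t) = (2*t)/(5 + t) = 2*t/(5 + t))
H = 2 (H = 6*(2*1/(5 + 1)) = 6*(2*1/6) = 6*(2*1*(⅙)) = 6*(⅓) = 2)
Q = 2
-5613/(-147 + Q*154) = -5613/(-147 + 2*154) = -5613/(-147 + 308) = -5613/161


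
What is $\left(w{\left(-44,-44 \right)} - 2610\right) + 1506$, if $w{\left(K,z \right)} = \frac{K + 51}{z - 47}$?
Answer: $- \frac{14353}{13} \approx -1104.1$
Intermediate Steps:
$w{\left(K,z \right)} = \frac{51 + K}{-47 + z}$
$\left(w{\left(-44,-44 \right)} - 2610\right) + 1506 = \left(\frac{51 - 44}{-47 - 44} - 2610\right) + 1506 = \left(\frac{1}{-91} \cdot 7 - 2610\right) + 1506 = \left(\left(- \frac{1}{91}\right) 7 - 2610\right) + 1506 = \left(- \frac{1}{13} - 2610\right) + 1506 = - \frac{33931}{13} + 1506 = - \frac{14353}{13}$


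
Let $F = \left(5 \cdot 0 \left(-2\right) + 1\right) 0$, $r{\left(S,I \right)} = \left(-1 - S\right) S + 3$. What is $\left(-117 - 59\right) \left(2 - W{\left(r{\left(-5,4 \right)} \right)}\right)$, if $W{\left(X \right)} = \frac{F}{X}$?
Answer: $-352$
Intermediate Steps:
$r{\left(S,I \right)} = 3 + S \left(-1 - S\right)$ ($r{\left(S,I \right)} = S \left(-1 - S\right) + 3 = 3 + S \left(-1 - S\right)$)
$F = 0$ ($F = \left(0 \left(-2\right) + 1\right) 0 = \left(0 + 1\right) 0 = 1 \cdot 0 = 0$)
$W{\left(X \right)} = 0$ ($W{\left(X \right)} = \frac{0}{X} = 0$)
$\left(-117 - 59\right) \left(2 - W{\left(r{\left(-5,4 \right)} \right)}\right) = \left(-117 - 59\right) \left(2 - 0\right) = - 176 \left(2 + 0\right) = \left(-176\right) 2 = -352$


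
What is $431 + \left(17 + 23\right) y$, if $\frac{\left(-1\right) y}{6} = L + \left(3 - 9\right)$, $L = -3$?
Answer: $2591$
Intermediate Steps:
$y = 54$ ($y = - 6 \left(-3 + \left(3 - 9\right)\right) = - 6 \left(-3 - 6\right) = \left(-6\right) \left(-9\right) = 54$)
$431 + \left(17 + 23\right) y = 431 + \left(17 + 23\right) 54 = 431 + 40 \cdot 54 = 431 + 2160 = 2591$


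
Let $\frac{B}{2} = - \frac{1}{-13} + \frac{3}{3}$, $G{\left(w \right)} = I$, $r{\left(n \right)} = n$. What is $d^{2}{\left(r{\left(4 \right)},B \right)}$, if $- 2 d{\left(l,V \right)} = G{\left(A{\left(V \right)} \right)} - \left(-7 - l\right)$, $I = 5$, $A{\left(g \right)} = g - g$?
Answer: $64$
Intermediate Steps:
$A{\left(g \right)} = 0$
$G{\left(w \right)} = 5$
$B = \frac{28}{13}$ ($B = 2 \left(- \frac{1}{-13} + \frac{3}{3}\right) = 2 \left(\left(-1\right) \left(- \frac{1}{13}\right) + 3 \cdot \frac{1}{3}\right) = 2 \left(\frac{1}{13} + 1\right) = 2 \cdot \frac{14}{13} = \frac{28}{13} \approx 2.1538$)
$d{\left(l,V \right)} = -6 - \frac{l}{2}$ ($d{\left(l,V \right)} = - \frac{5 - \left(-7 - l\right)}{2} = - \frac{5 + \left(7 + l\right)}{2} = - \frac{12 + l}{2} = -6 - \frac{l}{2}$)
$d^{2}{\left(r{\left(4 \right)},B \right)} = \left(-6 - 2\right)^{2} = \left(-8\right)^{2} = 64$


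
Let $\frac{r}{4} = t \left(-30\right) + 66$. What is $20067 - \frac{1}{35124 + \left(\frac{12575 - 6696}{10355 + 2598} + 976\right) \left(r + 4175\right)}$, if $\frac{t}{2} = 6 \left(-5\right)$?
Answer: $\frac{2963195855568262}{147665114645} \approx 20067.0$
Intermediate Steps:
$t = -60$ ($t = 2 \cdot 6 \left(-5\right) = 2 \left(-30\right) = -60$)
$r = 7464$ ($r = 4 \left(\left(-60\right) \left(-30\right) + 66\right) = 4 \left(1800 + 66\right) = 4 \cdot 1866 = 7464$)
$20067 - \frac{1}{35124 + \left(\frac{12575 - 6696}{10355 + 2598} + 976\right) \left(r + 4175\right)} = 20067 - \frac{1}{35124 + \left(\frac{12575 - 6696}{10355 + 2598} + 976\right) \left(7464 + 4175\right)} = 20067 - \frac{1}{35124 + \left(\frac{5879}{12953} + 976\right) 11639} = 20067 - \frac{1}{35124 + \frac{12648007}{12953} \cdot 11639} = 20067 - \frac{1}{35124 + \frac{147210153473}{12953}} = 20067 - \frac{1}{\frac{147665114645}{12953}} = 20067 - \frac{12953}{147665114645} = \frac{2963195855568262}{147665114645}$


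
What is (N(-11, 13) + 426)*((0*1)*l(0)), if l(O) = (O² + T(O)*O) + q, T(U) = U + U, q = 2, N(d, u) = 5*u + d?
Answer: 0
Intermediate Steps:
N(d, u) = d + 5*u
T(U) = 2*U
l(O) = 2 + 3*O² (l(O) = (O² + (2*O)*O) + 2 = (O² + 2*O²) + 2 = 3*O² + 2 = 2 + 3*O²)
(N(-11, 13) + 426)*((0*1)*l(0)) = ((-11 + 5*13) + 426)*((0*1)*(2 + 3*0²)) = ((-11 + 65) + 426)*(0*(2 + 3*0)) = (54 + 426)*(0*(2 + 0)) = 480*(0*2) = 480*0 = 0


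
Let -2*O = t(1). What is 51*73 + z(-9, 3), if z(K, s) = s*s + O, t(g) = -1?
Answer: 7465/2 ≈ 3732.5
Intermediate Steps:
O = 1/2 (O = -1/2*(-1) = 1/2 ≈ 0.50000)
z(K, s) = 1/2 + s**2 (z(K, s) = s*s + 1/2 = s**2 + 1/2 = 1/2 + s**2)
51*73 + z(-9, 3) = 51*73 + (1/2 + 3**2) = 3723 + (1/2 + 9) = 3723 + 19/2 = 7465/2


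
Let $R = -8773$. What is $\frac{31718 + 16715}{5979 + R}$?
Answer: $- \frac{4403}{254} \approx -17.335$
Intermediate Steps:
$\frac{31718 + 16715}{5979 + R} = \frac{31718 + 16715}{5979 - 8773} = \frac{48433}{-2794} = 48433 \left(- \frac{1}{2794}\right) = - \frac{4403}{254}$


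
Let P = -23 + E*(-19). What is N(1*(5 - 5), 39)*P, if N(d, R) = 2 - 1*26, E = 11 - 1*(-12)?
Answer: 11040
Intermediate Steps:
E = 23 (E = 11 + 12 = 23)
N(d, R) = -24 (N(d, R) = 2 - 26 = -24)
P = -460 (P = -23 + 23*(-19) = -23 - 437 = -460)
N(1*(5 - 5), 39)*P = -24*(-460) = 11040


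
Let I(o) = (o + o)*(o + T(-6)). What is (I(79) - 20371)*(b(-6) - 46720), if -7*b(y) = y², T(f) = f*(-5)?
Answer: 1029962324/7 ≈ 1.4714e+8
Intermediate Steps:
T(f) = -5*f
b(y) = -y²/7
I(o) = 2*o*(30 + o) (I(o) = (o + o)*(o - 5*(-6)) = (2*o)*(o + 30) = (2*o)*(30 + o) = 2*o*(30 + o))
(I(79) - 20371)*(b(-6) - 46720) = (2*79*(30 + 79) - 20371)*(-⅐*(-6)² - 46720) = (2*79*109 - 20371)*(-⅐*36 - 46720) = (17222 - 20371)*(-36/7 - 46720) = -3149*(-327076/7) = 1029962324/7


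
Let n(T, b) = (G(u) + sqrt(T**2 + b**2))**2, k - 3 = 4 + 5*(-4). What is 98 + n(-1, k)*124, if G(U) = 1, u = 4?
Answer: 21302 + 248*sqrt(170) ≈ 24536.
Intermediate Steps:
k = -13 (k = 3 + (4 + 5*(-4)) = 3 + (4 - 20) = 3 - 16 = -13)
n(T, b) = (1 + sqrt(T**2 + b**2))**2
98 + n(-1, k)*124 = 98 + (1 + sqrt((-1)**2 + (-13)**2))**2*124 = 98 + (1 + sqrt(1 + 169))**2*124 = 98 + (1 + sqrt(170))**2*124 = 98 + 124*(1 + sqrt(170))**2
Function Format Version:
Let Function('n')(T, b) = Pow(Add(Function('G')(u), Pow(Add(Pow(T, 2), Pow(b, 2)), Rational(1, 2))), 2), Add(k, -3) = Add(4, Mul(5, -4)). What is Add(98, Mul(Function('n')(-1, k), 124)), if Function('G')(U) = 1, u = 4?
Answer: Add(21302, Mul(248, Pow(170, Rational(1, 2)))) ≈ 24536.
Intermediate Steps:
k = -13 (k = Add(3, Add(4, Mul(5, -4))) = Add(3, Add(4, -20)) = Add(3, -16) = -13)
Function('n')(T, b) = Pow(Add(1, Pow(Add(Pow(T, 2), Pow(b, 2)), Rational(1, 2))), 2)
Add(98, Mul(Function('n')(-1, k), 124)) = Add(98, Mul(Pow(Add(1, Pow(Add(Pow(-1, 2), Pow(-13, 2)), Rational(1, 2))), 2), 124)) = Add(98, Mul(Pow(Add(1, Pow(Add(1, 169), Rational(1, 2))), 2), 124)) = Add(98, Mul(Pow(Add(1, Pow(170, Rational(1, 2))), 2), 124)) = Add(98, Mul(124, Pow(Add(1, Pow(170, Rational(1, 2))), 2)))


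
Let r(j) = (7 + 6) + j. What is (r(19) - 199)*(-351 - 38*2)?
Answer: 71309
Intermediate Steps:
r(j) = 13 + j
(r(19) - 199)*(-351 - 38*2) = ((13 + 19) - 199)*(-351 - 38*2) = (32 - 199)*(-351 - 76) = -167*(-427) = 71309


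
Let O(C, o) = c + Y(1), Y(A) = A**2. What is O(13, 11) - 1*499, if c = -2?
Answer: -500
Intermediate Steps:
O(C, o) = -1 (O(C, o) = -2 + 1**2 = -2 + 1 = -1)
O(13, 11) - 1*499 = -1 - 1*499 = -1 - 499 = -500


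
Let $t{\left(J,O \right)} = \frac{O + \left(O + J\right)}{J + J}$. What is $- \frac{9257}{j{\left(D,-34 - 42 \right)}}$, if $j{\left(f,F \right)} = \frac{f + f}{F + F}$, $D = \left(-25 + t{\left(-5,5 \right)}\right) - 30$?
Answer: $- \frac{1407064}{111} \approx -12676.0$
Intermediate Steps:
$t{\left(J,O \right)} = \frac{J + 2 O}{2 J}$ ($t{\left(J,O \right)} = \frac{O + \left(J + O\right)}{2 J} = \left(J + 2 O\right) \frac{1}{2 J} = \frac{J + 2 O}{2 J}$)
$D = - \frac{111}{2}$ ($D = \left(-25 + \frac{5 + \frac{1}{2} \left(-5\right)}{-5}\right) - 30 = \left(-25 - \frac{5 - \frac{5}{2}}{5}\right) - 30 = \left(-25 - \frac{1}{2}\right) - 30 = - \frac{51}{2} - 30 = - \frac{111}{2} \approx -55.5$)
$j{\left(f,F \right)} = \frac{f}{F}$ ($j{\left(f,F \right)} = \frac{2 f}{2 F} = 2 f \frac{1}{2 F} = \frac{f}{F}$)
$- \frac{9257}{j{\left(D,-34 - 42 \right)}} = - \frac{9257}{\left(- \frac{111}{2}\right) \frac{1}{-34 - 42}} = - \frac{9257}{\left(- \frac{111}{2}\right) \frac{1}{-76}} = - \frac{9257}{\left(- \frac{111}{2}\right) \left(- \frac{1}{76}\right)} = - \frac{9257}{\frac{111}{152}} = \left(-9257\right) \frac{152}{111} = - \frac{1407064}{111}$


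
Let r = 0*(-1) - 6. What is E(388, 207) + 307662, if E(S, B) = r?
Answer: 307656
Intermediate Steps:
r = -6 (r = 0 - 6 = -6)
E(S, B) = -6
E(388, 207) + 307662 = -6 + 307662 = 307656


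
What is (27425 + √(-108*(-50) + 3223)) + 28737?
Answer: 56162 + √8623 ≈ 56255.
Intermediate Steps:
(27425 + √(-108*(-50) + 3223)) + 28737 = (27425 + √(5400 + 3223)) + 28737 = (27425 + √8623) + 28737 = 56162 + √8623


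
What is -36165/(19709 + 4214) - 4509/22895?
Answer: -935866482/547717085 ≈ -1.7087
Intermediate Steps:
-36165/(19709 + 4214) - 4509/22895 = -36165/23923 - 4509*1/22895 = -36165*1/23923 - 4509/22895 = -36165/23923 - 4509/22895 = -935866482/547717085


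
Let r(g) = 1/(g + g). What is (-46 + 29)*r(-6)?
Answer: 17/12 ≈ 1.4167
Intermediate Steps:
r(g) = 1/(2*g)
(-46 + 29)*r(-6) = (-46 + 29)*((1/2)/(-6)) = -17*(-1)/(2*6) = -17*(-1/12) = 17/12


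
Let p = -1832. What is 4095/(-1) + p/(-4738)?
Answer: -9700139/2369 ≈ -4094.6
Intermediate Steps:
4095/(-1) + p/(-4738) = 4095/(-1) - 1832/(-4738) = 4095*(-1) - 1832*(-1/4738) = -4095 + 916/2369 = -9700139/2369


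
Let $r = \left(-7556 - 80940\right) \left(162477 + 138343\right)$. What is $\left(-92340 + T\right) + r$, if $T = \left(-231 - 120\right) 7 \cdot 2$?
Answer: $-26621463974$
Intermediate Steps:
$r = -26621366720$ ($r = \left(-88496\right) 300820 = -26621366720$)
$T = -4914$ ($T = \left(-351\right) 14 = -4914$)
$\left(-92340 + T\right) + r = \left(-92340 - 4914\right) - 26621366720 = -97254 - 26621366720 = -26621463974$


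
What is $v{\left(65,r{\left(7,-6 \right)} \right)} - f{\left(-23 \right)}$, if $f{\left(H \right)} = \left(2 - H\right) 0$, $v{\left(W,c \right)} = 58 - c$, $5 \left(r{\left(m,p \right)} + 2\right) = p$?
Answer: $\frac{306}{5} \approx 61.2$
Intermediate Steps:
$r{\left(m,p \right)} = -2 + \frac{p}{5}$
$f{\left(H \right)} = 0$
$v{\left(65,r{\left(7,-6 \right)} \right)} - f{\left(-23 \right)} = \left(58 - \left(-2 + \frac{1}{5} \left(-6\right)\right)\right) - 0 = \left(58 - \left(-2 - \frac{6}{5}\right)\right) + 0 = \left(58 - - \frac{16}{5}\right) + 0 = \left(58 + \frac{16}{5}\right) + 0 = \frac{306}{5} + 0 = \frac{306}{5}$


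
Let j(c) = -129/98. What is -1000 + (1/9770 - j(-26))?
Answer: -239049893/239365 ≈ -998.68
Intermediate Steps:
j(c) = -129/98 (j(c) = -129*1/98 = -129/98)
-1000 + (1/9770 - j(-26)) = -1000 + (1/9770 - 1*(-129/98)) = -1000 + (1/9770 + 129/98) = -1000 + 315107/239365 = -239049893/239365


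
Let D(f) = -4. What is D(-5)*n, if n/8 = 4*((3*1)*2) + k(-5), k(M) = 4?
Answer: -896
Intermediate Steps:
n = 224 (n = 8*(4*((3*1)*2) + 4) = 8*(4*(3*2) + 4) = 8*(4*6 + 4) = 8*(24 + 4) = 8*28 = 224)
D(-5)*n = -4*224 = -896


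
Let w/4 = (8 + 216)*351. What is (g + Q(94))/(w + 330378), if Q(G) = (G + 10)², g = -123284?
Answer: -56234/322437 ≈ -0.17440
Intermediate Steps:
w = 314496 (w = 4*((8 + 216)*351) = 4*(224*351) = 4*78624 = 314496)
Q(G) = (10 + G)²
(g + Q(94))/(w + 330378) = (-123284 + (10 + 94)²)/(314496 + 330378) = (-123284 + 104²)/644874 = (-123284 + 10816)*(1/644874) = -112468*1/644874 = -56234/322437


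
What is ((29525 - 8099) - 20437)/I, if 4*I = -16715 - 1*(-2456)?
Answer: -3956/14259 ≈ -0.27744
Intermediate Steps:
I = -14259/4 (I = (-16715 - 1*(-2456))/4 = (-16715 + 2456)/4 = (1/4)*(-14259) = -14259/4 ≈ -3564.8)
((29525 - 8099) - 20437)/I = ((29525 - 8099) - 20437)/(-14259/4) = (21426 - 20437)*(-4/14259) = 989*(-4/14259) = -3956/14259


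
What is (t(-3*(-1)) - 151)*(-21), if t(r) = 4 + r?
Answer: 3024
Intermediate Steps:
(t(-3*(-1)) - 151)*(-21) = ((4 - 3*(-1)) - 151)*(-21) = ((4 + 3) - 151)*(-21) = (7 - 151)*(-21) = -144*(-21) = 3024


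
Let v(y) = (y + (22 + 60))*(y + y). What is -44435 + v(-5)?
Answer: -45205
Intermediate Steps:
v(y) = 2*y*(82 + y) (v(y) = (y + 82)*(2*y) = (82 + y)*(2*y) = 2*y*(82 + y))
-44435 + v(-5) = -44435 + 2*(-5)*(82 - 5) = -44435 + 2*(-5)*77 = -44435 - 770 = -45205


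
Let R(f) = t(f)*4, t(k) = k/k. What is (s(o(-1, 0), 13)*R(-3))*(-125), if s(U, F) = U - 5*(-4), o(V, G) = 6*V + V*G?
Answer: -7000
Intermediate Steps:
o(V, G) = 6*V + G*V
t(k) = 1
s(U, F) = 20 + U (s(U, F) = U + 20 = 20 + U)
R(f) = 4 (R(f) = 1*4 = 4)
(s(o(-1, 0), 13)*R(-3))*(-125) = ((20 - (6 + 0))*4)*(-125) = ((20 - 1*6)*4)*(-125) = ((20 - 6)*4)*(-125) = (14*4)*(-125) = 56*(-125) = -7000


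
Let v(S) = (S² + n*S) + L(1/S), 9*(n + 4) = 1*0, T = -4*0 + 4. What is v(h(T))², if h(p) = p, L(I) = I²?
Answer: 1/256 ≈ 0.0039063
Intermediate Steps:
T = 4 (T = 0 + 4 = 4)
n = -4 (n = -4 + (1*0)/9 = -4 + (⅑)*0 = -4 + 0 = -4)
v(S) = S⁻² + S² - 4*S (v(S) = (S² - 4*S) + (1/S)² = (S² - 4*S) + S⁻² = S⁻² + S² - 4*S)
v(h(T))² = ((1 + 4³*(-4 + 4))/4²)² = ((1 + 64*0)/16)² = ((1 + 0)/16)² = ((1/16)*1)² = (1/16)² = 1/256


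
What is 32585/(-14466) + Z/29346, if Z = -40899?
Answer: -128990362/35376603 ≈ -3.6462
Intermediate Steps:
32585/(-14466) + Z/29346 = 32585/(-14466) - 40899/29346 = 32585*(-1/14466) - 40899*1/29346 = -32585/14466 - 13633/9782 = -128990362/35376603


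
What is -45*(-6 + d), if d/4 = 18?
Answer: -2970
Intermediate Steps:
d = 72 (d = 4*18 = 72)
-45*(-6 + d) = -45*(-6 + 72) = -45*66 = -2970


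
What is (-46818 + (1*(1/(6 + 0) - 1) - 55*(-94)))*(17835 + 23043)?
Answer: -1702521009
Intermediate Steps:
(-46818 + (1*(1/(6 + 0) - 1) - 55*(-94)))*(17835 + 23043) = (-46818 + (1*(1/6 - 1) + 5170))*40878 = (-46818 + (1*(⅙ - 1) + 5170))*40878 = (-46818 + (1*(-⅚) + 5170))*40878 = (-46818 + (-⅚ + 5170))*40878 = (-46818 + 31015/6)*40878 = -249893/6*40878 = -1702521009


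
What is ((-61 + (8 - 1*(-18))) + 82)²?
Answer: 2209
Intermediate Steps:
((-61 + (8 - 1*(-18))) + 82)² = ((-61 + (8 + 18)) + 82)² = ((-61 + 26) + 82)² = (-35 + 82)² = 47² = 2209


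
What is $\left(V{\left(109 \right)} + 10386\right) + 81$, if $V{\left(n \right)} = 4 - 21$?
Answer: $10450$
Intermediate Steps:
$V{\left(n \right)} = -17$ ($V{\left(n \right)} = 4 - 21 = -17$)
$\left(V{\left(109 \right)} + 10386\right) + 81 = \left(-17 + 10386\right) + 81 = 10369 + 81 = 10450$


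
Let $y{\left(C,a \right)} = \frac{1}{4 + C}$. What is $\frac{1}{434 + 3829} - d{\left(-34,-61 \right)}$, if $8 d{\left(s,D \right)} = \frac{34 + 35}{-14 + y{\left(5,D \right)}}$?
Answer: $\frac{2648323}{4263000} \approx 0.62123$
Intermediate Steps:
$d{\left(s,D \right)} = - \frac{621}{1000}$ ($d{\left(s,D \right)} = \frac{\left(34 + 35\right) \frac{1}{-14 + \frac{1}{4 + 5}}}{8} = \frac{69 \frac{1}{-14 + \frac{1}{9}}}{8} = \frac{69 \frac{1}{- \frac{125}{9}}}{8} = \frac{69 \left(- \frac{9}{125}\right)}{8} = \frac{1}{8} \left(- \frac{621}{125}\right) = - \frac{621}{1000}$)
$\frac{1}{434 + 3829} - d{\left(-34,-61 \right)} = \frac{1}{434 + 3829} - - \frac{621}{1000} = \frac{1}{4263} + \frac{621}{1000} = \frac{2648323}{4263000}$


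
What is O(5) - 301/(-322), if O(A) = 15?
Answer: 733/46 ≈ 15.935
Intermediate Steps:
O(5) - 301/(-322) = 15 - 301/(-322) = 15 - 1/322*(-301) = 15 + 43/46 = 733/46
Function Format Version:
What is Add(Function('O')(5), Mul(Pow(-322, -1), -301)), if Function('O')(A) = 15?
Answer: Rational(733, 46) ≈ 15.935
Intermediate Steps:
Add(Function('O')(5), Mul(Pow(-322, -1), -301)) = Add(15, Mul(Pow(-322, -1), -301)) = Add(15, Mul(Rational(-1, 322), -301)) = Add(15, Rational(43, 46)) = Rational(733, 46)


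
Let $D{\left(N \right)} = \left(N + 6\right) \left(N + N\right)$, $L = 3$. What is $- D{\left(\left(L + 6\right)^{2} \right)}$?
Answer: $-14094$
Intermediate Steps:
$D{\left(N \right)} = 2 N \left(6 + N\right)$ ($D{\left(N \right)} = \left(6 + N\right) 2 N = 2 N \left(6 + N\right)$)
$- D{\left(\left(L + 6\right)^{2} \right)} = - 2 \left(3 + 6\right)^{2} \left(6 + \left(3 + 6\right)^{2}\right) = - 2 \cdot 9^{2} \left(6 + 9^{2}\right) = - 2 \cdot 81 \left(6 + 81\right) = - 2 \cdot 81 \cdot 87 = \left(-1\right) 14094 = -14094$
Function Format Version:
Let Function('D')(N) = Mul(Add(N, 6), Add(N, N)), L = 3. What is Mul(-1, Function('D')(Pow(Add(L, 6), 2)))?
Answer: -14094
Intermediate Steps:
Function('D')(N) = Mul(2, N, Add(6, N)) (Function('D')(N) = Mul(Add(6, N), Mul(2, N)) = Mul(2, N, Add(6, N)))
Mul(-1, Function('D')(Pow(Add(L, 6), 2))) = Mul(-1, Mul(2, Pow(Add(3, 6), 2), Add(6, Pow(Add(3, 6), 2)))) = Mul(-1, Mul(2, Pow(9, 2), Add(6, Pow(9, 2)))) = Mul(-1, Mul(2, 81, Add(6, 81))) = Mul(-1, Mul(2, 81, 87)) = Mul(-1, 14094) = -14094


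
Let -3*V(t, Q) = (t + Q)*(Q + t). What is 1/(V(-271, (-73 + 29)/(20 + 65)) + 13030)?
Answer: -7225/83404997 ≈ -8.6625e-5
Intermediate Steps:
V(t, Q) = -(Q + t)**2/3 (V(t, Q) = -(t + Q)*(Q + t)/3 = -(Q + t)*(Q + t)/3 = -(Q + t)**2/3)
1/(V(-271, (-73 + 29)/(20 + 65)) + 13030) = 1/(-((-73 + 29)/(20 + 65) - 271)**2/3 + 13030) = 1/(-(-44/85 - 271)**2/3 + 13030) = 1/(-(-23079/85)**2/3 + 13030) = 1/(-1/3*532640241/7225 + 13030) = 1/(-177546747/7225 + 13030) = 1/(-83404997/7225) = -7225/83404997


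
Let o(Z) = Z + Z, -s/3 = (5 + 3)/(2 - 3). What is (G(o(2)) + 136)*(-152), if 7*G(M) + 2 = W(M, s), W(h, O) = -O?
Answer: -140752/7 ≈ -20107.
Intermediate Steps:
s = 24 (s = -3*(5 + 3)/(2 - 3) = -24/(-1) = -24*(-1) = -3*(-8) = 24)
o(Z) = 2*Z
G(M) = -26/7 (G(M) = -2/7 + (-1*24)/7 = -2/7 + (⅐)*(-24) = -2/7 - 24/7 = -26/7)
(G(o(2)) + 136)*(-152) = (-26/7 + 136)*(-152) = (926/7)*(-152) = -140752/7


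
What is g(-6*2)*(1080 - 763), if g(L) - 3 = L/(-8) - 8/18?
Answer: 23141/18 ≈ 1285.6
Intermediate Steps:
g(L) = 23/9 - L/8 (g(L) = 3 + (L/(-8) - 8/18) = 3 + (L*(-⅛) - 8*1/18) = 3 + (-L/8 - 4/9) = 3 + (-4/9 - L/8) = 23/9 - L/8)
g(-6*2)*(1080 - 763) = (23/9 - (-3)*2/4)*(1080 - 763) = (23/9 - ⅛*(-12))*317 = (23/9 + 3/2)*317 = (73/18)*317 = 23141/18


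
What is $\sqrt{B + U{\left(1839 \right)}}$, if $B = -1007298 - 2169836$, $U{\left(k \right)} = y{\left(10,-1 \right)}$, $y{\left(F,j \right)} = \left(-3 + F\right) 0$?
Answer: $i \sqrt{3177134} \approx 1782.5 i$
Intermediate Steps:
$y{\left(F,j \right)} = 0$
$U{\left(k \right)} = 0$
$B = -3177134$ ($B = -1007298 - 2169836 = -3177134$)
$\sqrt{B + U{\left(1839 \right)}} = \sqrt{-3177134 + 0} = \sqrt{-3177134} = i \sqrt{3177134}$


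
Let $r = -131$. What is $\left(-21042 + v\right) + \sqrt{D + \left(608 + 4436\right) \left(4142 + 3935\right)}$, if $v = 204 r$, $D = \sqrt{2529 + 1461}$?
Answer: $-47766 + \sqrt{40740388 + \sqrt{3990}} \approx -41383.0$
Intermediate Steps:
$D = \sqrt{3990} \approx 63.166$
$v = -26724$ ($v = 204 \left(-131\right) = -26724$)
$\left(-21042 + v\right) + \sqrt{D + \left(608 + 4436\right) \left(4142 + 3935\right)} = \left(-21042 - 26724\right) + \sqrt{\sqrt{3990} + \left(608 + 4436\right) \left(4142 + 3935\right)} = -47766 + \sqrt{\sqrt{3990} + 5044 \cdot 8077} = -47766 + \sqrt{\sqrt{3990} + 40740388} = -47766 + \sqrt{40740388 + \sqrt{3990}}$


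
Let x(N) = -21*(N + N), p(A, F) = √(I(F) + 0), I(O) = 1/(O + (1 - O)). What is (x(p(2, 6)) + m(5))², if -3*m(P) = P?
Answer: 17161/9 ≈ 1906.8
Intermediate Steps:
I(O) = 1 (I(O) = 1/1 = 1)
p(A, F) = 1 (p(A, F) = √(1 + 0) = √1 = 1)
m(P) = -P/3
x(N) = -42*N
(x(p(2, 6)) + m(5))² = (-42*1 - ⅓*5)² = (-42 - 5/3)² = (-131/3)² = 17161/9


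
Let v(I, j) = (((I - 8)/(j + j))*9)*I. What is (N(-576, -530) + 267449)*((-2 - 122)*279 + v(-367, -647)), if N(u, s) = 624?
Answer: -12332925958977/1294 ≈ -9.5309e+9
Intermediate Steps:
v(I, j) = 9*I*(-8 + I)/(2*j) (v(I, j) = (((-8 + I)/((2*j)))*9)*I = (((-8 + I)*(1/(2*j)))*9)*I = (((-8 + I)/(2*j))*9)*I = (9*(-8 + I)/(2*j))*I = 9*I*(-8 + I)/(2*j))
(N(-576, -530) + 267449)*((-2 - 122)*279 + v(-367, -647)) = (624 + 267449)*((-2 - 122)*279 + (9/2)*(-367)*(-8 - 367)/(-647)) = 268073*(-124*279 + (9/2)*(-367)*(-1/647)*(-375)) = 268073*(-34596 - 1238625/1294) = 268073*(-46005849/1294) = -12332925958977/1294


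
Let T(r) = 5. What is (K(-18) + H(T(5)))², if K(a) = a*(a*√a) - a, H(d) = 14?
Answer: -1888544 + 62208*I*√2 ≈ -1.8885e+6 + 87975.0*I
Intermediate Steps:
K(a) = a^(5/2) - a (K(a) = a*a^(3/2) - a = a^(5/2) - a)
(K(-18) + H(T(5)))² = (((-18)^(5/2) - 1*(-18)) + 14)² = ((972*I*√2 + 18) + 14)² = ((18 + 972*I*√2) + 14)² = (32 + 972*I*√2)²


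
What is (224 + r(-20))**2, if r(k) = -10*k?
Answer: 179776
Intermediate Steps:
(224 + r(-20))**2 = (224 - 10*(-20))**2 = (224 + 200)**2 = 424**2 = 179776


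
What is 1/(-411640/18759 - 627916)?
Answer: -18759/11779487884 ≈ -1.5925e-6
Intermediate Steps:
1/(-411640/18759 - 627916) = 1/(-11779487884/18759) = -18759/11779487884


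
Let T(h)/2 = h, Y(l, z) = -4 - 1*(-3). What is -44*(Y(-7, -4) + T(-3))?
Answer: 308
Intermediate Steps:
Y(l, z) = -1 (Y(l, z) = -4 + 3 = -1)
T(h) = 2*h
-44*(Y(-7, -4) + T(-3)) = -44*(-1 + 2*(-3)) = -44*(-1 - 6) = -44*(-7) = 308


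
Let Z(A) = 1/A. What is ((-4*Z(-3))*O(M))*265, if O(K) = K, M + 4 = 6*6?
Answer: 33920/3 ≈ 11307.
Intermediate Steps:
M = 32 (M = -4 + 6*6 = -4 + 36 = 32)
((-4*Z(-3))*O(M))*265 = (-4/(-3)*32)*265 = (-4*(-⅓)*32)*265 = ((4/3)*32)*265 = (128/3)*265 = 33920/3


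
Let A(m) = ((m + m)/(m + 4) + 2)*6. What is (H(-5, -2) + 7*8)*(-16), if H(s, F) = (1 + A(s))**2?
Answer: -86160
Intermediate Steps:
A(m) = 12 + 12*m/(4 + m) (A(m) = ((2*m)/(4 + m) + 2)*6 = (2*m/(4 + m) + 2)*6 = (2 + 2*m/(4 + m))*6 = 12 + 12*m/(4 + m))
H(s, F) = (1 + 24*(2 + s)/(4 + s))**2
(H(-5, -2) + 7*8)*(-16) = ((52 + 25*(-5))**2/(4 - 5)**2 + 7*8)*(-16) = ((52 - 125)**2/(-1)**2 + 56)*(-16) = (1*(-73)**2 + 56)*(-16) = (1*5329 + 56)*(-16) = (5329 + 56)*(-16) = 5385*(-16) = -86160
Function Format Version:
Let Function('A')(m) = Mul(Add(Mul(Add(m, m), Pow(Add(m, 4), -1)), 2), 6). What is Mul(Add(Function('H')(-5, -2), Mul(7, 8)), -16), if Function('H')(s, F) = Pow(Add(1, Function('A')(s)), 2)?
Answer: -86160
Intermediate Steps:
Function('A')(m) = Add(12, Mul(12, m, Pow(Add(4, m), -1))) (Function('A')(m) = Mul(Add(Mul(Mul(2, m), Pow(Add(4, m), -1)), 2), 6) = Mul(Add(Mul(2, m, Pow(Add(4, m), -1)), 2), 6) = Mul(Add(2, Mul(2, m, Pow(Add(4, m), -1))), 6) = Add(12, Mul(12, m, Pow(Add(4, m), -1))))
Function('H')(s, F) = Pow(Add(1, Mul(24, Pow(Add(4, s), -1), Add(2, s))), 2)
Mul(Add(Function('H')(-5, -2), Mul(7, 8)), -16) = Mul(Add(Mul(Pow(Add(4, -5), -2), Pow(Add(52, Mul(25, -5)), 2)), Mul(7, 8)), -16) = Mul(Add(Mul(Pow(-1, -2), Pow(Add(52, -125), 2)), 56), -16) = Mul(Add(Mul(1, Pow(-73, 2)), 56), -16) = Mul(Add(Mul(1, 5329), 56), -16) = Mul(Add(5329, 56), -16) = Mul(5385, -16) = -86160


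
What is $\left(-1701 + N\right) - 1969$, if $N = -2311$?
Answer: $-5981$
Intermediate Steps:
$\left(-1701 + N\right) - 1969 = \left(-1701 - 2311\right) - 1969 = -4012 - 1969 = -5981$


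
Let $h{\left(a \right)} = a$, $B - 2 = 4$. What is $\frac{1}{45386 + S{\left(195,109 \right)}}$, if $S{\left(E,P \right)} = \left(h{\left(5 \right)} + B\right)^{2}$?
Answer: $\frac{1}{45507} \approx 2.1975 \cdot 10^{-5}$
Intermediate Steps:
$B = 6$ ($B = 2 + 4 = 6$)
$S{\left(E,P \right)} = 121$ ($S{\left(E,P \right)} = \left(5 + 6\right)^{2} = 11^{2} = 121$)
$\frac{1}{45386 + S{\left(195,109 \right)}} = \frac{1}{45386 + 121} = \frac{1}{45507}$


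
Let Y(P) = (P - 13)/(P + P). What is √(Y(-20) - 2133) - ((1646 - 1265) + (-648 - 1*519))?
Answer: 786 + I*√852870/20 ≈ 786.0 + 46.175*I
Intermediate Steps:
Y(P) = (-13 + P)/(2*P) (Y(P) = (-13 + P)/((2*P)) = (-13 + P)*(1/(2*P)) = (-13 + P)/(2*P))
√(Y(-20) - 2133) - ((1646 - 1265) + (-648 - 1*519)) = √((½)*(-13 - 20)/(-20) - 2133) - ((1646 - 1265) + (-648 - 1*519)) = √((½)*(-1/20)*(-33) - 2133) - (381 + (-648 - 519)) = √(33/40 - 2133) - (381 - 1167) = √(-85287/40) - 1*(-786) = I*√852870/20 + 786 = 786 + I*√852870/20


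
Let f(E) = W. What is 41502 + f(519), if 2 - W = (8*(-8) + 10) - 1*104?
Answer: 41662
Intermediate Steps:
W = 160 (W = 2 - ((8*(-8) + 10) - 1*104) = 2 - ((-64 + 10) - 104) = 2 - (-54 - 104) = 2 - 1*(-158) = 2 + 158 = 160)
f(E) = 160
41502 + f(519) = 41502 + 160 = 41662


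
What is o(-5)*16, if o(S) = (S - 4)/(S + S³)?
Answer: 72/65 ≈ 1.1077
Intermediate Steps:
o(S) = (-4 + S)/(S + S³)
o(-5)*16 = ((-4 - 5)/(-5 + (-5)³))*16 = (-9/(-5 - 125))*16 = (-9/(-130))*16 = -1/130*(-9)*16 = (9/130)*16 = 72/65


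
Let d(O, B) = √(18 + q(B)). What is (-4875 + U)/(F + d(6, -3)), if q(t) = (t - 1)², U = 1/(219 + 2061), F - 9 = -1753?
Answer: 1211534891/433414035 + 11114999*√34/6934624560 ≈ 2.8047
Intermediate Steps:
F = -1744 (F = 9 - 1753 = -1744)
U = 1/2280 ≈ 0.00043860
q(t) = (-1 + t)²
d(O, B) = √(18 + (-1 + B)²)
(-4875 + U)/(F + d(6, -3)) = (-4875 + 1/2280)/(-1744 + √(18 + (-1 - 3)²)) = -11114999/(2280*(-1744 + √(18 + (-4)²))) = -11114999/(2280*(-1744 + √(18 + 16))) = -11114999/(2280*(-1744 + √34))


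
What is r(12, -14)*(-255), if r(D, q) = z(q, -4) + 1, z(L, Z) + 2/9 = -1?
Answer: 170/3 ≈ 56.667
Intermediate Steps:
z(L, Z) = -11/9 (z(L, Z) = -2/9 - 1 = -11/9)
r(D, q) = -2/9 (r(D, q) = -11/9 + 1 = -2/9)
r(12, -14)*(-255) = -2/9*(-255) = 170/3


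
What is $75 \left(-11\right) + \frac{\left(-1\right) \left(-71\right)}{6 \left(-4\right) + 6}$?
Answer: $- \frac{14921}{18} \approx -828.94$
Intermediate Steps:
$75 \left(-11\right) + \frac{\left(-1\right) \left(-71\right)}{6 \left(-4\right) + 6} = -825 + \frac{71}{-24 + 6} = -825 + \frac{71}{-18} = -825 + 71 \left(- \frac{1}{18}\right) = -825 - \frac{71}{18} = - \frac{14921}{18}$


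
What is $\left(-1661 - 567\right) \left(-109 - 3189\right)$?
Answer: $7347944$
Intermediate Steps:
$\left(-1661 - 567\right) \left(-109 - 3189\right) = \left(-1661 - 567\right) \left(-3298\right) = \left(-2228\right) \left(-3298\right) = 7347944$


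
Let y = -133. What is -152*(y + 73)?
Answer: 9120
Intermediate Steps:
-152*(y + 73) = -152*(-133 + 73) = -152*(-60) = 9120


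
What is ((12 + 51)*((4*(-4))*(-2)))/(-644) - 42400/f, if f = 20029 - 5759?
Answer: -200264/32821 ≈ -6.1017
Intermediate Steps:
f = 14270
((12 + 51)*((4*(-4))*(-2)))/(-644) - 42400/f = ((12 + 51)*((4*(-4))*(-2)))/(-644) - 42400/14270 = (63*(-16*(-2)))*(-1/644) - 42400*1/14270 = (63*32)*(-1/644) - 4240/1427 = 2016*(-1/644) - 4240/1427 = -72/23 - 4240/1427 = -200264/32821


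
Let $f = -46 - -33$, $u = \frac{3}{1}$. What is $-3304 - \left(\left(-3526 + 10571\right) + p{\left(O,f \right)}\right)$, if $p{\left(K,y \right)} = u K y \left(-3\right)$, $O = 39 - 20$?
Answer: $-12572$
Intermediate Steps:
$u = 3$ ($u = 3 \cdot 1 = 3$)
$O = 19$
$f = -13$ ($f = -46 + 33 = -13$)
$p{\left(K,y \right)} = - 9 K y$ ($p{\left(K,y \right)} = 3 K y \left(-3\right) = - 9 K y$)
$-3304 - \left(\left(-3526 + 10571\right) + p{\left(O,f \right)}\right) = -3304 - \left(\left(-3526 + 10571\right) - 171 \left(-13\right)\right) = -3304 - \left(7045 + 2223\right) = -3304 - 9268 = -12572$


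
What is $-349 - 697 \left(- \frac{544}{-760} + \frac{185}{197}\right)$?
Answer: $- \frac{28118322}{18715} \approx -1502.4$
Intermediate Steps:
$-349 - 697 \left(- \frac{544}{-760} + \frac{185}{197}\right) = -349 - 697 \left(\left(-544\right) \left(- \frac{1}{760}\right) + 185 \cdot \frac{1}{197}\right) = -349 - 697 \left(\frac{68}{95} + \frac{185}{197}\right) = -349 - \frac{21586787}{18715} = - \frac{28118322}{18715}$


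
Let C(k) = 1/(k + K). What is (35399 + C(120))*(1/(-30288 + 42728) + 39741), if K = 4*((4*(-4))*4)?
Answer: 2380065910798783/1691840 ≈ 1.4068e+9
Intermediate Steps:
K = -256 (K = 4*(-16*4) = 4*(-64) = -256)
C(k) = 1/(-256 + k) (C(k) = 1/(k - 256) = 1/(-256 + k))
(35399 + C(120))*(1/(-30288 + 42728) + 39741) = (35399 + 1/(-256 + 120))*(1/(-30288 + 42728) + 39741) = (35399 + 1/(-136))*(1/12440 + 39741) = (35399 - 1/136)*(1/12440 + 39741) = (4814263/136)*(494378041/12440) = 2380065910798783/1691840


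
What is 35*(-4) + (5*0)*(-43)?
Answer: -140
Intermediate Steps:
35*(-4) + (5*0)*(-43) = -140 + 0*(-43) = -140 + 0 = -140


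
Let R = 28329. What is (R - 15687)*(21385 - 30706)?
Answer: -117836082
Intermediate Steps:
(R - 15687)*(21385 - 30706) = (28329 - 15687)*(21385 - 30706) = 12642*(-9321) = -117836082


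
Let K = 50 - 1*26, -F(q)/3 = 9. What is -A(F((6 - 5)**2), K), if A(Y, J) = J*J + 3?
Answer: -579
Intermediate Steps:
F(q) = -27 (F(q) = -3*9 = -27)
K = 24 (K = 50 - 26 = 24)
A(Y, J) = 3 + J**2 (A(Y, J) = J**2 + 3 = 3 + J**2)
-A(F((6 - 5)**2), K) = -(3 + 24**2) = -(3 + 576) = -1*579 = -579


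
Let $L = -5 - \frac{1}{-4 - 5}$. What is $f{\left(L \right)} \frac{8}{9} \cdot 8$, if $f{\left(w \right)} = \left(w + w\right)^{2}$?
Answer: $\frac{495616}{729} \approx 679.86$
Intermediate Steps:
$L = - \frac{44}{9}$ ($L = -5 - \frac{1}{-9} = -5 - - \frac{1}{9} = -5 + \frac{1}{9} = - \frac{44}{9} \approx -4.8889$)
$f{\left(w \right)} = 4 w^{2}$ ($f{\left(w \right)} = \left(2 w\right)^{2} = 4 w^{2}$)
$f{\left(L \right)} \frac{8}{9} \cdot 8 = 4 \left(- \frac{44}{9}\right)^{2} \cdot \frac{8}{9} \cdot 8 = 4 \cdot \frac{1936}{81} \cdot 8 \cdot \frac{1}{9} \cdot 8 = \frac{7744}{81} \cdot \frac{8}{9} \cdot 8 = \frac{61952}{729} \cdot 8 = \frac{495616}{729}$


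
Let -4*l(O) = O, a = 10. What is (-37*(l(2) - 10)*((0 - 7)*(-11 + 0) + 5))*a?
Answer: 318570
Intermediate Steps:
l(O) = -O/4
(-37*(l(2) - 10)*((0 - 7)*(-11 + 0) + 5))*a = -37*(-¼*2 - 10)*((0 - 7)*(-11 + 0) + 5)*10 = -37*(-½ - 10)*(-7*(-11) + 5)*10 = -(-777)*(77 + 5)/2*10 = -(-777)*82/2*10 = -37*(-861)*10 = 31857*10 = 318570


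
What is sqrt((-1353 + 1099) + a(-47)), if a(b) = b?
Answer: I*sqrt(301) ≈ 17.349*I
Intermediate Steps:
sqrt((-1353 + 1099) + a(-47)) = sqrt((-1353 + 1099) - 47) = sqrt(-254 - 47) = sqrt(-301) = I*sqrt(301)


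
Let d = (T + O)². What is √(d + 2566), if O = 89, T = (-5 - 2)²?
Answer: √21610 ≈ 147.00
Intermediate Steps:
T = 49 (T = (-7)² = 49)
d = 19044 (d = (49 + 89)² = 138² = 19044)
√(d + 2566) = √(19044 + 2566) = √21610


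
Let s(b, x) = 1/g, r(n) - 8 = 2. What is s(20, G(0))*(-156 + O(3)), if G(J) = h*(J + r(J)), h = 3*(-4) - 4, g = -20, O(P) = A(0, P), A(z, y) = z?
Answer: 39/5 ≈ 7.8000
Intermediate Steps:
O(P) = 0
r(n) = 10 (r(n) = 8 + 2 = 10)
h = -16 (h = -12 - 4 = -16)
G(J) = -160 - 16*J (G(J) = -16*(J + 10) = -16*(10 + J) = -160 - 16*J)
s(b, x) = -1/20 (s(b, x) = 1/(-20) = -1/20)
s(20, G(0))*(-156 + O(3)) = -(-156 + 0)/20 = -1/20*(-156) = 39/5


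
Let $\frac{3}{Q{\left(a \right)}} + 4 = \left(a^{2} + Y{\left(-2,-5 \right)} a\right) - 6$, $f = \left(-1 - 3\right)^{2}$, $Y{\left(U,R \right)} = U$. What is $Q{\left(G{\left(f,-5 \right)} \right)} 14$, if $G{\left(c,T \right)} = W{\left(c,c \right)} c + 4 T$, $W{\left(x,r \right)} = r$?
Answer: $\frac{21}{27607} \approx 0.00076068$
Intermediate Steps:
$f = 16$ ($f = \left(-4\right)^{2} = 16$)
$G{\left(c,T \right)} = c^{2} + 4 T$ ($G{\left(c,T \right)} = c c + 4 T = c^{2} + 4 T$)
$Q{\left(a \right)} = \frac{3}{-10 + a^{2} - 2 a}$ ($Q{\left(a \right)} = \frac{3}{-4 - \left(6 - a^{2} + 2 a\right)} = \frac{3}{-10 + a^{2} - 2 a}$)
$Q{\left(G{\left(f,-5 \right)} \right)} 14 = \frac{3}{-10 + \left(16^{2} + 4 \left(-5\right)\right)^{2} - 2 \left(16^{2} + 4 \left(-5\right)\right)} 14 = \frac{3}{-10 + \left(256 - 20\right)^{2} - 2 \left(256 - 20\right)} 14 = \frac{3}{-10 + 236^{2} - 472} \cdot 14 = \frac{3}{-10 + 55696 - 472} \cdot 14 = \frac{3}{55214} \cdot 14 = \frac{21}{27607}$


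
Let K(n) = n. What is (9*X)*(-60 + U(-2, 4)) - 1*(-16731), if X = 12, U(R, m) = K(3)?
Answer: 10575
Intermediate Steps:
U(R, m) = 3
(9*X)*(-60 + U(-2, 4)) - 1*(-16731) = (9*12)*(-60 + 3) - 1*(-16731) = 108*(-57) + 16731 = -6156 + 16731 = 10575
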